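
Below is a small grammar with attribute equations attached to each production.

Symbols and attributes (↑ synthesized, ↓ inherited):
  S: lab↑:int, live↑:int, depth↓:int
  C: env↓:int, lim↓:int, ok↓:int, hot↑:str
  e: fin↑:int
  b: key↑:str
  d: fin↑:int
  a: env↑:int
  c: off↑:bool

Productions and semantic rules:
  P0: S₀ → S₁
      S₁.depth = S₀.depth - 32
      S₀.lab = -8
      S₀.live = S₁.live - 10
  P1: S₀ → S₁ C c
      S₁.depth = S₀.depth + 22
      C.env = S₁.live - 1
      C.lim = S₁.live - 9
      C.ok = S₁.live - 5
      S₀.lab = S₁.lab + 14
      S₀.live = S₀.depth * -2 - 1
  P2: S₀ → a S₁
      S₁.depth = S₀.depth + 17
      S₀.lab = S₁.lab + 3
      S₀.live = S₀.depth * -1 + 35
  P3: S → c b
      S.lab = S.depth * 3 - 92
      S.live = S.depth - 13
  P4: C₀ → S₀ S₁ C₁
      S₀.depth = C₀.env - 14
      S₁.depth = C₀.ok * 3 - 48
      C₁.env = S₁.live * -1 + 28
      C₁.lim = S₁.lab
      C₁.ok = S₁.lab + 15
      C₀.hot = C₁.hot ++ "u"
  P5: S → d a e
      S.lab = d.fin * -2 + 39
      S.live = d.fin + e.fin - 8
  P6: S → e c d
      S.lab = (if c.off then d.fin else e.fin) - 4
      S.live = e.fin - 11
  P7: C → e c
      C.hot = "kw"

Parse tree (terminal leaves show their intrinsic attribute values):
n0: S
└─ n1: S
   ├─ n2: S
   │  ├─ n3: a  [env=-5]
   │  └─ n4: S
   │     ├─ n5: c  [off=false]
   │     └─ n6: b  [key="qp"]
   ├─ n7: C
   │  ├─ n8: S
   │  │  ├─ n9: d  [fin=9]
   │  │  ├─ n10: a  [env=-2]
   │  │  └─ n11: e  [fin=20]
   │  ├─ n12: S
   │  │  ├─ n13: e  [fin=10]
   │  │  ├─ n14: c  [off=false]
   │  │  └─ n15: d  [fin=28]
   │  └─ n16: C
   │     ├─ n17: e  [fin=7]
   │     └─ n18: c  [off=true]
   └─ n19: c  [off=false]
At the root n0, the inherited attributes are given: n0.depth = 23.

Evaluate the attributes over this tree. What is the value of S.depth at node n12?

1. n0.depth = 23  [given at root]
2. n1.depth = -9  [S₀.depth - 32]
3. n2.depth = 13  [S₀.depth + 22]
4. n3.env = -5  [terminal]
5. n4.depth = 30  [S₀.depth + 17]
6. n5.off = false  [terminal]
7. n6.key = "qp"  [terminal]
8. n4.lab = -2  [S.depth * 3 - 92]
9. n4.live = 17  [S.depth - 13]
10. n2.lab = 1  [S₁.lab + 3]
11. n2.live = 22  [S₀.depth * -1 + 35]
12. n7.env = 21  [S₁.live - 1]
13. n7.lim = 13  [S₁.live - 9]
14. n7.ok = 17  [S₁.live - 5]
15. n8.depth = 7  [C₀.env - 14]
16. n9.fin = 9  [terminal]
17. n10.env = -2  [terminal]
18. n11.fin = 20  [terminal]
19. n8.lab = 21  [d.fin * -2 + 39]
20. n8.live = 21  [d.fin + e.fin - 8]
21. n12.depth = 3  [C₀.ok * 3 - 48]
22. n13.fin = 10  [terminal]
23. n14.off = false  [terminal]
24. n15.fin = 28  [terminal]
25. n12.lab = 6  [(if c.off then d.fin else e.fin) - 4]
26. n12.live = -1  [e.fin - 11]
27. n16.env = 29  [S₁.live * -1 + 28]
28. n16.lim = 6  [S₁.lab]
29. n16.ok = 21  [S₁.lab + 15]
30. n17.fin = 7  [terminal]
31. n18.off = true  [terminal]
32. n16.hot = "kw"  ["kw"]
33. n7.hot = "kwu"  [C₁.hot ++ "u"]
34. n19.off = false  [terminal]
35. n1.lab = 15  [S₁.lab + 14]
36. n1.live = 17  [S₀.depth * -2 - 1]
37. n0.lab = -8  [-8]
38. n0.live = 7  [S₁.live - 10]

3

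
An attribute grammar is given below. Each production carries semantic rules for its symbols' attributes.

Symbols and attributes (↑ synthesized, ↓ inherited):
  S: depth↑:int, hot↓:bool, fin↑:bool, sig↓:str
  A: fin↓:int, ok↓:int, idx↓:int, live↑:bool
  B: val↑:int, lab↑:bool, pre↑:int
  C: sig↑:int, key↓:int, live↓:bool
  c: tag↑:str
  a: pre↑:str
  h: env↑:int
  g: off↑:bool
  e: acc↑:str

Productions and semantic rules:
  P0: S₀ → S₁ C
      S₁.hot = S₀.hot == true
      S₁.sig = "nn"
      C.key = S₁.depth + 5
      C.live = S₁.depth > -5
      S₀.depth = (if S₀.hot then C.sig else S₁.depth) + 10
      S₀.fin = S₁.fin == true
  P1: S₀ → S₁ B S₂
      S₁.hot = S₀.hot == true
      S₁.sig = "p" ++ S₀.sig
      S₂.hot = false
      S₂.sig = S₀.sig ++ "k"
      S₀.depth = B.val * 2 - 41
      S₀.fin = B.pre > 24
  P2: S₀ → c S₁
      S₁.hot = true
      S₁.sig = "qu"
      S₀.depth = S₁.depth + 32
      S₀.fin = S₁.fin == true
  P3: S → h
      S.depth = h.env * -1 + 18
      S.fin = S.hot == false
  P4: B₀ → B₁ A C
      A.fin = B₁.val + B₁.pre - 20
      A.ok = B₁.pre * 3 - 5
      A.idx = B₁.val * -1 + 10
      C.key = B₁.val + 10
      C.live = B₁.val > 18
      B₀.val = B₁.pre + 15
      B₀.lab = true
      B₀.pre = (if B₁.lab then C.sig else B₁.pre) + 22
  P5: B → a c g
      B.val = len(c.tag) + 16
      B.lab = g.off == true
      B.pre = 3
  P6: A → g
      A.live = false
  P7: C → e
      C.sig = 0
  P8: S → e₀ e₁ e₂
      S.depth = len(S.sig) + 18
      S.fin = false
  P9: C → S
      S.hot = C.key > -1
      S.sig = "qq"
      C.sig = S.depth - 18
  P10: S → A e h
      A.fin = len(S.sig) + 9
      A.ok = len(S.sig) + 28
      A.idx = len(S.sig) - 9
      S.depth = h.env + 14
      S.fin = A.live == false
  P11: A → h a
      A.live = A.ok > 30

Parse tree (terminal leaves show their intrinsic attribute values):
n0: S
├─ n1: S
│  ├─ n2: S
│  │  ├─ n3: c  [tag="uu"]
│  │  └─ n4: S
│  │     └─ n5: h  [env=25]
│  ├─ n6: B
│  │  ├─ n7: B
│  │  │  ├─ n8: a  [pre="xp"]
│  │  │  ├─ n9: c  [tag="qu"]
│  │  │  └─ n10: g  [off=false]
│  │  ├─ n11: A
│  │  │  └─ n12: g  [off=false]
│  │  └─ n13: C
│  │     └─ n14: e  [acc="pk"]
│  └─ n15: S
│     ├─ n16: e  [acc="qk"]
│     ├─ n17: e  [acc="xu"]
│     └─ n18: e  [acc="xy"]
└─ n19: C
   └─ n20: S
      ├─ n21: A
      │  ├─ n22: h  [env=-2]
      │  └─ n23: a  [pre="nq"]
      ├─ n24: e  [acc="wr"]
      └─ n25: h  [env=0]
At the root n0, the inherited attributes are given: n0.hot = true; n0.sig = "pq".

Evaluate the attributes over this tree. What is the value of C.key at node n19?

0

1. n0.hot = true  [given at root]
2. n0.sig = "pq"  [given at root]
3. n1.hot = true  [S₀.hot == true]
4. n1.sig = "nn"  ["nn"]
5. n2.hot = true  [S₀.hot == true]
6. n2.sig = "pnn"  ["p" ++ S₀.sig]
7. n3.tag = "uu"  [terminal]
8. n4.hot = true  [true]
9. n4.sig = "qu"  ["qu"]
10. n5.env = 25  [terminal]
11. n4.depth = -7  [h.env * -1 + 18]
12. n4.fin = false  [S.hot == false]
13. n2.depth = 25  [S₁.depth + 32]
14. n2.fin = false  [S₁.fin == true]
15. n8.pre = "xp"  [terminal]
16. n9.tag = "qu"  [terminal]
17. n10.off = false  [terminal]
18. n7.val = 18  [len(c.tag) + 16]
19. n7.lab = false  [g.off == true]
20. n7.pre = 3  [3]
21. n11.fin = 1  [B₁.val + B₁.pre - 20]
22. n11.ok = 4  [B₁.pre * 3 - 5]
23. n11.idx = -8  [B₁.val * -1 + 10]
24. n12.off = false  [terminal]
25. n11.live = false  [false]
26. n13.key = 28  [B₁.val + 10]
27. n13.live = false  [B₁.val > 18]
28. n14.acc = "pk"  [terminal]
29. n13.sig = 0  [0]
30. n6.val = 18  [B₁.pre + 15]
31. n6.lab = true  [true]
32. n6.pre = 25  [(if B₁.lab then C.sig else B₁.pre) + 22]
33. n15.hot = false  [false]
34. n15.sig = "nnk"  [S₀.sig ++ "k"]
35. n16.acc = "qk"  [terminal]
36. n17.acc = "xu"  [terminal]
37. n18.acc = "xy"  [terminal]
38. n15.depth = 21  [len(S.sig) + 18]
39. n15.fin = false  [false]
40. n1.depth = -5  [B.val * 2 - 41]
41. n1.fin = true  [B.pre > 24]
42. n19.key = 0  [S₁.depth + 5]
43. n19.live = false  [S₁.depth > -5]
44. n20.hot = true  [C.key > -1]
45. n20.sig = "qq"  ["qq"]
46. n21.fin = 11  [len(S.sig) + 9]
47. n21.ok = 30  [len(S.sig) + 28]
48. n21.idx = -7  [len(S.sig) - 9]
49. n22.env = -2  [terminal]
50. n23.pre = "nq"  [terminal]
51. n21.live = false  [A.ok > 30]
52. n24.acc = "wr"  [terminal]
53. n25.env = 0  [terminal]
54. n20.depth = 14  [h.env + 14]
55. n20.fin = true  [A.live == false]
56. n19.sig = -4  [S.depth - 18]
57. n0.depth = 6  [(if S₀.hot then C.sig else S₁.depth) + 10]
58. n0.fin = true  [S₁.fin == true]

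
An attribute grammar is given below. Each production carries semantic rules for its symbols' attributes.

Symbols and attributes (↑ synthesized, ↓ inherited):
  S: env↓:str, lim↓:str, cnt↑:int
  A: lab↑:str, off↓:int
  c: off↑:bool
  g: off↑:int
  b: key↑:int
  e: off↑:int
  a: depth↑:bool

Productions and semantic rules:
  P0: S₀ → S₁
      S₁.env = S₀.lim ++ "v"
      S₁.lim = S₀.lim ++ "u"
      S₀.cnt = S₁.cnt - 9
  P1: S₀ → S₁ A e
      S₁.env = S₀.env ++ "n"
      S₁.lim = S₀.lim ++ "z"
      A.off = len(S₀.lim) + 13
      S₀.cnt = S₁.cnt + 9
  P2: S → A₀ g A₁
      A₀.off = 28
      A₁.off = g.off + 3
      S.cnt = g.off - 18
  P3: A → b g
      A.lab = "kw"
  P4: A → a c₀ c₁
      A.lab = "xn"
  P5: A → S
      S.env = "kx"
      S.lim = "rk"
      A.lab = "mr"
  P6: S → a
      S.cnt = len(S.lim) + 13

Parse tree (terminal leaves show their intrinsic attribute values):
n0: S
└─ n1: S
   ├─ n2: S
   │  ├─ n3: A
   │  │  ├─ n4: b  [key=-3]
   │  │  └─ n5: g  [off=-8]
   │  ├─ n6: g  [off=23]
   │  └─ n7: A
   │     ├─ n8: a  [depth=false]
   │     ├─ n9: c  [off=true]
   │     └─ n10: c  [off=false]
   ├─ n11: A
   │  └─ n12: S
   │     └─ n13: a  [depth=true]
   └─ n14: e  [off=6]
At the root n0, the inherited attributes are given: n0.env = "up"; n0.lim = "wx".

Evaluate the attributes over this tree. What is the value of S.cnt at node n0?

1. n0.env = "up"  [given at root]
2. n0.lim = "wx"  [given at root]
3. n1.env = "wxv"  [S₀.lim ++ "v"]
4. n1.lim = "wxu"  [S₀.lim ++ "u"]
5. n2.env = "wxvn"  [S₀.env ++ "n"]
6. n2.lim = "wxuz"  [S₀.lim ++ "z"]
7. n3.off = 28  [28]
8. n4.key = -3  [terminal]
9. n5.off = -8  [terminal]
10. n3.lab = "kw"  ["kw"]
11. n6.off = 23  [terminal]
12. n7.off = 26  [g.off + 3]
13. n8.depth = false  [terminal]
14. n9.off = true  [terminal]
15. n10.off = false  [terminal]
16. n7.lab = "xn"  ["xn"]
17. n2.cnt = 5  [g.off - 18]
18. n11.off = 16  [len(S₀.lim) + 13]
19. n12.env = "kx"  ["kx"]
20. n12.lim = "rk"  ["rk"]
21. n13.depth = true  [terminal]
22. n12.cnt = 15  [len(S.lim) + 13]
23. n11.lab = "mr"  ["mr"]
24. n14.off = 6  [terminal]
25. n1.cnt = 14  [S₁.cnt + 9]
26. n0.cnt = 5  [S₁.cnt - 9]

5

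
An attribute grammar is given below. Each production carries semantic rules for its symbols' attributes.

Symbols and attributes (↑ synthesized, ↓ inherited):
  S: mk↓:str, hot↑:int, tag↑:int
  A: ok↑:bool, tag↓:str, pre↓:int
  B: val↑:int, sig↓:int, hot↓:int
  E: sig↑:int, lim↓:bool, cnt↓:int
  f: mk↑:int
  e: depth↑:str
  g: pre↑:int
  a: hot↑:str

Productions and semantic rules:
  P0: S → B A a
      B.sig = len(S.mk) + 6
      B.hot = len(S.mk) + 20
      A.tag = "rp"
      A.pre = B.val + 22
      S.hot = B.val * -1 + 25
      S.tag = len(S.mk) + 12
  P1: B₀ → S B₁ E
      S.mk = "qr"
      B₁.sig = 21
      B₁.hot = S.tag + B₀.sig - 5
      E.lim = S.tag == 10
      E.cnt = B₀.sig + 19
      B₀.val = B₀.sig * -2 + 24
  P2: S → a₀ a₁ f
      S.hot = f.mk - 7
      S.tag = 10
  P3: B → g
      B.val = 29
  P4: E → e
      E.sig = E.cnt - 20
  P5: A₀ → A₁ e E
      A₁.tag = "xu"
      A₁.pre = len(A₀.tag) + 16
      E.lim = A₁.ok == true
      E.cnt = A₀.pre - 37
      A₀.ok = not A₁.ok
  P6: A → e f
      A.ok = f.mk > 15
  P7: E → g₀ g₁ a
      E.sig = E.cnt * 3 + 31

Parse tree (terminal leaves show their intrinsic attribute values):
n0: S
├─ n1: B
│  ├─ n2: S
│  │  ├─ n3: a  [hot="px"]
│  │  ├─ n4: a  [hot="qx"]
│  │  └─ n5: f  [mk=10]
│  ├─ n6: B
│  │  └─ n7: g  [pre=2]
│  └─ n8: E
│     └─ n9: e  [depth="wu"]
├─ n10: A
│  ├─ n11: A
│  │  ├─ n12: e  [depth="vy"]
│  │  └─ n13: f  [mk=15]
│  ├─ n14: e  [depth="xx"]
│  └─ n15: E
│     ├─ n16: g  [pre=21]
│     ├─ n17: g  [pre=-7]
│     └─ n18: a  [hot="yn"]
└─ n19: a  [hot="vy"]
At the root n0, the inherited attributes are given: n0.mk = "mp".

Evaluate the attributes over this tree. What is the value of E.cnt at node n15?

1. n0.mk = "mp"  [given at root]
2. n1.sig = 8  [len(S.mk) + 6]
3. n1.hot = 22  [len(S.mk) + 20]
4. n2.mk = "qr"  ["qr"]
5. n3.hot = "px"  [terminal]
6. n4.hot = "qx"  [terminal]
7. n5.mk = 10  [terminal]
8. n2.hot = 3  [f.mk - 7]
9. n2.tag = 10  [10]
10. n6.sig = 21  [21]
11. n6.hot = 13  [S.tag + B₀.sig - 5]
12. n7.pre = 2  [terminal]
13. n6.val = 29  [29]
14. n8.lim = true  [S.tag == 10]
15. n8.cnt = 27  [B₀.sig + 19]
16. n9.depth = "wu"  [terminal]
17. n8.sig = 7  [E.cnt - 20]
18. n1.val = 8  [B₀.sig * -2 + 24]
19. n10.tag = "rp"  ["rp"]
20. n10.pre = 30  [B.val + 22]
21. n11.tag = "xu"  ["xu"]
22. n11.pre = 18  [len(A₀.tag) + 16]
23. n12.depth = "vy"  [terminal]
24. n13.mk = 15  [terminal]
25. n11.ok = false  [f.mk > 15]
26. n14.depth = "xx"  [terminal]
27. n15.lim = false  [A₁.ok == true]
28. n15.cnt = -7  [A₀.pre - 37]
29. n16.pre = 21  [terminal]
30. n17.pre = -7  [terminal]
31. n18.hot = "yn"  [terminal]
32. n15.sig = 10  [E.cnt * 3 + 31]
33. n10.ok = true  [not A₁.ok]
34. n19.hot = "vy"  [terminal]
35. n0.hot = 17  [B.val * -1 + 25]
36. n0.tag = 14  [len(S.mk) + 12]

-7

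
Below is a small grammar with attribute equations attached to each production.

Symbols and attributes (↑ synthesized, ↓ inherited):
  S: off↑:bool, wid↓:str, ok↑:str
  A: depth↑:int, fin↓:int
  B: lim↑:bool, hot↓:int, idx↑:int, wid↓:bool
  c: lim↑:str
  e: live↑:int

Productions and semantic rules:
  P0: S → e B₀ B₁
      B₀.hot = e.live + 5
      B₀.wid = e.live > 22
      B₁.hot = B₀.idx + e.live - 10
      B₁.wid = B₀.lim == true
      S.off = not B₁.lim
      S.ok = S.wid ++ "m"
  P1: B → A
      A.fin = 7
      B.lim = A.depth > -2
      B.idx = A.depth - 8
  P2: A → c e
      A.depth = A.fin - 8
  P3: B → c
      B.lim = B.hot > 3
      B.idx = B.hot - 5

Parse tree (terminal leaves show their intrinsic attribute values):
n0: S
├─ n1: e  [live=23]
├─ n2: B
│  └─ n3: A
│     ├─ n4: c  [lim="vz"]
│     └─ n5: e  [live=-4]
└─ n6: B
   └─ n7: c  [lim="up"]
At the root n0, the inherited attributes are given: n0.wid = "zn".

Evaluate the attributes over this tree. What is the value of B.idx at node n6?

1. n0.wid = "zn"  [given at root]
2. n1.live = 23  [terminal]
3. n2.hot = 28  [e.live + 5]
4. n2.wid = true  [e.live > 22]
5. n3.fin = 7  [7]
6. n4.lim = "vz"  [terminal]
7. n5.live = -4  [terminal]
8. n3.depth = -1  [A.fin - 8]
9. n2.lim = true  [A.depth > -2]
10. n2.idx = -9  [A.depth - 8]
11. n6.hot = 4  [B₀.idx + e.live - 10]
12. n6.wid = true  [B₀.lim == true]
13. n7.lim = "up"  [terminal]
14. n6.lim = true  [B.hot > 3]
15. n6.idx = -1  [B.hot - 5]
16. n0.off = false  [not B₁.lim]
17. n0.ok = "znm"  [S.wid ++ "m"]

-1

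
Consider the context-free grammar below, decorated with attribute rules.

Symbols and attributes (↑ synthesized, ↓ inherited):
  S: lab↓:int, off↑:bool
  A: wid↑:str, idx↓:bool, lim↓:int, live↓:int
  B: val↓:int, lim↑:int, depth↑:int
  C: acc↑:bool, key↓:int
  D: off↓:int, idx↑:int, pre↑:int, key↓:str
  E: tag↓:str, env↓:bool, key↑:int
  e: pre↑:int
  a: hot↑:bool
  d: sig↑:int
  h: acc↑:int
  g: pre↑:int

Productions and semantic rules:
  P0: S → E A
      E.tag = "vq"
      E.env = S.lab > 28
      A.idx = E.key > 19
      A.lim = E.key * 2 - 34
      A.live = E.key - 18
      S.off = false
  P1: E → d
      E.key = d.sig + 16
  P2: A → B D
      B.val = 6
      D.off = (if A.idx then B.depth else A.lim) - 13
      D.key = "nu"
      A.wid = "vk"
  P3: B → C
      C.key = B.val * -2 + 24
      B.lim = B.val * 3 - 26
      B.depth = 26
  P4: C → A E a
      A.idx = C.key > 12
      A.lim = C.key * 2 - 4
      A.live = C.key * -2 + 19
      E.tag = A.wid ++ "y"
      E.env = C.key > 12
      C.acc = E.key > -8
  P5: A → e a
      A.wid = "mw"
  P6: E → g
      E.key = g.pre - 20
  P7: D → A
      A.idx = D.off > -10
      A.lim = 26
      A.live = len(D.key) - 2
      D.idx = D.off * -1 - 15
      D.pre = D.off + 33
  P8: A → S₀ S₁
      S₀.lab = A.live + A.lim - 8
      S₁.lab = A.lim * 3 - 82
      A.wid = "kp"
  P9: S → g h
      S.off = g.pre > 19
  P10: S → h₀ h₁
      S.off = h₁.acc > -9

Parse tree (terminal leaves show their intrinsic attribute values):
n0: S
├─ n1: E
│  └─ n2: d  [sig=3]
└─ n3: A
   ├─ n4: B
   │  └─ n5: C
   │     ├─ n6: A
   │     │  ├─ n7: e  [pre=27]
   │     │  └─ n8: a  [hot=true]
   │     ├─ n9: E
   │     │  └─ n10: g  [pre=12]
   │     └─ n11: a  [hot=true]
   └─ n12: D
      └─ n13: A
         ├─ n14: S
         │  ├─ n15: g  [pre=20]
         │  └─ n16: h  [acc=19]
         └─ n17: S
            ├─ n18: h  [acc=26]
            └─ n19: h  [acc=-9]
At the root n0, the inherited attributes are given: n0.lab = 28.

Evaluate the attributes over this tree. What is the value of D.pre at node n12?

1. n0.lab = 28  [given at root]
2. n1.tag = "vq"  ["vq"]
3. n1.env = false  [S.lab > 28]
4. n2.sig = 3  [terminal]
5. n1.key = 19  [d.sig + 16]
6. n3.idx = false  [E.key > 19]
7. n3.lim = 4  [E.key * 2 - 34]
8. n3.live = 1  [E.key - 18]
9. n4.val = 6  [6]
10. n5.key = 12  [B.val * -2 + 24]
11. n6.idx = false  [C.key > 12]
12. n6.lim = 20  [C.key * 2 - 4]
13. n6.live = -5  [C.key * -2 + 19]
14. n7.pre = 27  [terminal]
15. n8.hot = true  [terminal]
16. n6.wid = "mw"  ["mw"]
17. n9.tag = "mwy"  [A.wid ++ "y"]
18. n9.env = false  [C.key > 12]
19. n10.pre = 12  [terminal]
20. n9.key = -8  [g.pre - 20]
21. n11.hot = true  [terminal]
22. n5.acc = false  [E.key > -8]
23. n4.lim = -8  [B.val * 3 - 26]
24. n4.depth = 26  [26]
25. n12.off = -9  [(if A.idx then B.depth else A.lim) - 13]
26. n12.key = "nu"  ["nu"]
27. n13.idx = true  [D.off > -10]
28. n13.lim = 26  [26]
29. n13.live = 0  [len(D.key) - 2]
30. n14.lab = 18  [A.live + A.lim - 8]
31. n15.pre = 20  [terminal]
32. n16.acc = 19  [terminal]
33. n14.off = true  [g.pre > 19]
34. n17.lab = -4  [A.lim * 3 - 82]
35. n18.acc = 26  [terminal]
36. n19.acc = -9  [terminal]
37. n17.off = false  [h₁.acc > -9]
38. n13.wid = "kp"  ["kp"]
39. n12.idx = -6  [D.off * -1 - 15]
40. n12.pre = 24  [D.off + 33]
41. n3.wid = "vk"  ["vk"]
42. n0.off = false  [false]

24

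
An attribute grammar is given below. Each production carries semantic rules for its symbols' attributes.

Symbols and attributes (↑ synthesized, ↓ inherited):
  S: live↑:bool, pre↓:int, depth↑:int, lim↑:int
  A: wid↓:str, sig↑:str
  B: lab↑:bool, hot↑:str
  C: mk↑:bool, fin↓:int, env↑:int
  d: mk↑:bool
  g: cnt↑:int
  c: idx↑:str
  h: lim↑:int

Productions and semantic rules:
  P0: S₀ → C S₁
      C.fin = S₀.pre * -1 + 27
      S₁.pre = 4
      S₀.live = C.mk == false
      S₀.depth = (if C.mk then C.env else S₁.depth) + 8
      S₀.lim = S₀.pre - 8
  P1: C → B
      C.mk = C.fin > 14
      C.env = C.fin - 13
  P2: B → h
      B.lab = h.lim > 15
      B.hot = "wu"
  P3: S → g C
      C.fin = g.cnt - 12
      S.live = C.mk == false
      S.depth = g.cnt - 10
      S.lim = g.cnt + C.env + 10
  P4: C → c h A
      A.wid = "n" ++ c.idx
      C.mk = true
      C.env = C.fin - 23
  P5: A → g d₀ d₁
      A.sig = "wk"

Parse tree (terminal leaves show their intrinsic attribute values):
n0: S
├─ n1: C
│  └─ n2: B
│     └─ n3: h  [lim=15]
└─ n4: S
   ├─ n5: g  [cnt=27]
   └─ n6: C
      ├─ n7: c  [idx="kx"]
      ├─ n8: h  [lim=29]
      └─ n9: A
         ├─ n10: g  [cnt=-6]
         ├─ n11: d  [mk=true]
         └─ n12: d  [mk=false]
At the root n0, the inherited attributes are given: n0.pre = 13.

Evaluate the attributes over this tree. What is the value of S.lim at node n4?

29

1. n0.pre = 13  [given at root]
2. n1.fin = 14  [S₀.pre * -1 + 27]
3. n3.lim = 15  [terminal]
4. n2.lab = false  [h.lim > 15]
5. n2.hot = "wu"  ["wu"]
6. n1.mk = false  [C.fin > 14]
7. n1.env = 1  [C.fin - 13]
8. n4.pre = 4  [4]
9. n5.cnt = 27  [terminal]
10. n6.fin = 15  [g.cnt - 12]
11. n7.idx = "kx"  [terminal]
12. n8.lim = 29  [terminal]
13. n9.wid = "nkx"  ["n" ++ c.idx]
14. n10.cnt = -6  [terminal]
15. n11.mk = true  [terminal]
16. n12.mk = false  [terminal]
17. n9.sig = "wk"  ["wk"]
18. n6.mk = true  [true]
19. n6.env = -8  [C.fin - 23]
20. n4.live = false  [C.mk == false]
21. n4.depth = 17  [g.cnt - 10]
22. n4.lim = 29  [g.cnt + C.env + 10]
23. n0.live = true  [C.mk == false]
24. n0.depth = 25  [(if C.mk then C.env else S₁.depth) + 8]
25. n0.lim = 5  [S₀.pre - 8]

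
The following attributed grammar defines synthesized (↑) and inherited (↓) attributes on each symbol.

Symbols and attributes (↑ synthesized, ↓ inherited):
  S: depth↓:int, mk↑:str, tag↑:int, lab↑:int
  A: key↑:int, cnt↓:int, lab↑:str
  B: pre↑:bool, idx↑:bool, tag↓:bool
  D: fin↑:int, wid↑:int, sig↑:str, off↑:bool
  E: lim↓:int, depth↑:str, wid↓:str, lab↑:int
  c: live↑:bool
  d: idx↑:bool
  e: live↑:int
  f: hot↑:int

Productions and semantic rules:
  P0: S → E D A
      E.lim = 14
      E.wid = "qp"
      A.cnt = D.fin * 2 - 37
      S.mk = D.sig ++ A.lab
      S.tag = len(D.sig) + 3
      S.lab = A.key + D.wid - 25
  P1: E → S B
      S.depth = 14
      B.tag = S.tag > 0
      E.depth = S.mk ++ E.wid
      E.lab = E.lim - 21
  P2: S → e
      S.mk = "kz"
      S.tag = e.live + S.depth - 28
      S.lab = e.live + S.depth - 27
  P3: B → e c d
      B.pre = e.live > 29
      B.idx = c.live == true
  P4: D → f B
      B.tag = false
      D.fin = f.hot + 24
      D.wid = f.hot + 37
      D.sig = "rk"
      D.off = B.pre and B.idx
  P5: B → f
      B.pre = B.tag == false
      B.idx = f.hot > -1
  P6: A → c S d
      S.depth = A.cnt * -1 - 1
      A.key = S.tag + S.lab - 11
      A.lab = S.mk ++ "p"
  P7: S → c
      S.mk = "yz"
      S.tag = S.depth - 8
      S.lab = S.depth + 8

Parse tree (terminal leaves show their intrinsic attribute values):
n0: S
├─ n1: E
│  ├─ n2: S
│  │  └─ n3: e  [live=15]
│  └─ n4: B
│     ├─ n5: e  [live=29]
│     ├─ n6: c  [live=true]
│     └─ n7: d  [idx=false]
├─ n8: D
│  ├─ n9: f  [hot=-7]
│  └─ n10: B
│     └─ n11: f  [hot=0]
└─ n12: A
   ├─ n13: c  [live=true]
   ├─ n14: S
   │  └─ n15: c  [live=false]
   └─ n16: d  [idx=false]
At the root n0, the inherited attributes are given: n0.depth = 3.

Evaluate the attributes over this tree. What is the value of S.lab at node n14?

10

1. n0.depth = 3  [given at root]
2. n1.lim = 14  [14]
3. n1.wid = "qp"  ["qp"]
4. n2.depth = 14  [14]
5. n3.live = 15  [terminal]
6. n2.mk = "kz"  ["kz"]
7. n2.tag = 1  [e.live + S.depth - 28]
8. n2.lab = 2  [e.live + S.depth - 27]
9. n4.tag = true  [S.tag > 0]
10. n5.live = 29  [terminal]
11. n6.live = true  [terminal]
12. n7.idx = false  [terminal]
13. n4.pre = false  [e.live > 29]
14. n4.idx = true  [c.live == true]
15. n1.depth = "kzqp"  [S.mk ++ E.wid]
16. n1.lab = -7  [E.lim - 21]
17. n9.hot = -7  [terminal]
18. n10.tag = false  [false]
19. n11.hot = 0  [terminal]
20. n10.pre = true  [B.tag == false]
21. n10.idx = true  [f.hot > -1]
22. n8.fin = 17  [f.hot + 24]
23. n8.wid = 30  [f.hot + 37]
24. n8.sig = "rk"  ["rk"]
25. n8.off = true  [B.pre and B.idx]
26. n12.cnt = -3  [D.fin * 2 - 37]
27. n13.live = true  [terminal]
28. n14.depth = 2  [A.cnt * -1 - 1]
29. n15.live = false  [terminal]
30. n14.mk = "yz"  ["yz"]
31. n14.tag = -6  [S.depth - 8]
32. n14.lab = 10  [S.depth + 8]
33. n16.idx = false  [terminal]
34. n12.key = -7  [S.tag + S.lab - 11]
35. n12.lab = "yzp"  [S.mk ++ "p"]
36. n0.mk = "rkyzp"  [D.sig ++ A.lab]
37. n0.tag = 5  [len(D.sig) + 3]
38. n0.lab = -2  [A.key + D.wid - 25]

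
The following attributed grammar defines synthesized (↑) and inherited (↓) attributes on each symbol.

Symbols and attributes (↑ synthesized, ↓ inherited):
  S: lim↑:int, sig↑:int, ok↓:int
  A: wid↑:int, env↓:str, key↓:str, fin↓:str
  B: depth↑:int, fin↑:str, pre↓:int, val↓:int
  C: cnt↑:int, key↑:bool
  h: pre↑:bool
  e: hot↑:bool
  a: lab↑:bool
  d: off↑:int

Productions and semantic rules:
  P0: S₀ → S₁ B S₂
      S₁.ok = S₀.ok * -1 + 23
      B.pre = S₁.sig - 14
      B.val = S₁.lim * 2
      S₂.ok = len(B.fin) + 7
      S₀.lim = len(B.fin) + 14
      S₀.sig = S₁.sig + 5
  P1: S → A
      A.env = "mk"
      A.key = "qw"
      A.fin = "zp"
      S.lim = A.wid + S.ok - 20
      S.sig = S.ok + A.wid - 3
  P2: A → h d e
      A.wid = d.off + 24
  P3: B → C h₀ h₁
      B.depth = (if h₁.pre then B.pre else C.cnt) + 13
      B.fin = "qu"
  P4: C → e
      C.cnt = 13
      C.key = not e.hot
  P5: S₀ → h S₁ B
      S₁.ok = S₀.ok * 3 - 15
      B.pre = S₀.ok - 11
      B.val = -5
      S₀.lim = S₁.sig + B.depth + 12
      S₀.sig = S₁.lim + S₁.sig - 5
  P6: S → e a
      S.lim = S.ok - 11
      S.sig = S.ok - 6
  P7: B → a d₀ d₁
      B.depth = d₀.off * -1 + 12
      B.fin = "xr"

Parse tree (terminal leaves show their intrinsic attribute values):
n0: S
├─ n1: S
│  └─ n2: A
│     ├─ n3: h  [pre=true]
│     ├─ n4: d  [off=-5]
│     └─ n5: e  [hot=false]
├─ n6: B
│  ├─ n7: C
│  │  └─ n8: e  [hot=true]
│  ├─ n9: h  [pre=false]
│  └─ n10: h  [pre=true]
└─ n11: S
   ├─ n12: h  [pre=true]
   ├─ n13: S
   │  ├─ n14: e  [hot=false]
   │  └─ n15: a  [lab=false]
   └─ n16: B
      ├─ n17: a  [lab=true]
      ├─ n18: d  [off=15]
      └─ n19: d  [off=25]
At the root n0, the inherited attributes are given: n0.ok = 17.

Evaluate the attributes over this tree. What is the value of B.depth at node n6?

1. n0.ok = 17  [given at root]
2. n1.ok = 6  [S₀.ok * -1 + 23]
3. n2.env = "mk"  ["mk"]
4. n2.key = "qw"  ["qw"]
5. n2.fin = "zp"  ["zp"]
6. n3.pre = true  [terminal]
7. n4.off = -5  [terminal]
8. n5.hot = false  [terminal]
9. n2.wid = 19  [d.off + 24]
10. n1.lim = 5  [A.wid + S.ok - 20]
11. n1.sig = 22  [S.ok + A.wid - 3]
12. n6.pre = 8  [S₁.sig - 14]
13. n6.val = 10  [S₁.lim * 2]
14. n8.hot = true  [terminal]
15. n7.cnt = 13  [13]
16. n7.key = false  [not e.hot]
17. n9.pre = false  [terminal]
18. n10.pre = true  [terminal]
19. n6.depth = 21  [(if h₁.pre then B.pre else C.cnt) + 13]
20. n6.fin = "qu"  ["qu"]
21. n11.ok = 9  [len(B.fin) + 7]
22. n12.pre = true  [terminal]
23. n13.ok = 12  [S₀.ok * 3 - 15]
24. n14.hot = false  [terminal]
25. n15.lab = false  [terminal]
26. n13.lim = 1  [S.ok - 11]
27. n13.sig = 6  [S.ok - 6]
28. n16.pre = -2  [S₀.ok - 11]
29. n16.val = -5  [-5]
30. n17.lab = true  [terminal]
31. n18.off = 15  [terminal]
32. n19.off = 25  [terminal]
33. n16.depth = -3  [d₀.off * -1 + 12]
34. n16.fin = "xr"  ["xr"]
35. n11.lim = 15  [S₁.sig + B.depth + 12]
36. n11.sig = 2  [S₁.lim + S₁.sig - 5]
37. n0.lim = 16  [len(B.fin) + 14]
38. n0.sig = 27  [S₁.sig + 5]

21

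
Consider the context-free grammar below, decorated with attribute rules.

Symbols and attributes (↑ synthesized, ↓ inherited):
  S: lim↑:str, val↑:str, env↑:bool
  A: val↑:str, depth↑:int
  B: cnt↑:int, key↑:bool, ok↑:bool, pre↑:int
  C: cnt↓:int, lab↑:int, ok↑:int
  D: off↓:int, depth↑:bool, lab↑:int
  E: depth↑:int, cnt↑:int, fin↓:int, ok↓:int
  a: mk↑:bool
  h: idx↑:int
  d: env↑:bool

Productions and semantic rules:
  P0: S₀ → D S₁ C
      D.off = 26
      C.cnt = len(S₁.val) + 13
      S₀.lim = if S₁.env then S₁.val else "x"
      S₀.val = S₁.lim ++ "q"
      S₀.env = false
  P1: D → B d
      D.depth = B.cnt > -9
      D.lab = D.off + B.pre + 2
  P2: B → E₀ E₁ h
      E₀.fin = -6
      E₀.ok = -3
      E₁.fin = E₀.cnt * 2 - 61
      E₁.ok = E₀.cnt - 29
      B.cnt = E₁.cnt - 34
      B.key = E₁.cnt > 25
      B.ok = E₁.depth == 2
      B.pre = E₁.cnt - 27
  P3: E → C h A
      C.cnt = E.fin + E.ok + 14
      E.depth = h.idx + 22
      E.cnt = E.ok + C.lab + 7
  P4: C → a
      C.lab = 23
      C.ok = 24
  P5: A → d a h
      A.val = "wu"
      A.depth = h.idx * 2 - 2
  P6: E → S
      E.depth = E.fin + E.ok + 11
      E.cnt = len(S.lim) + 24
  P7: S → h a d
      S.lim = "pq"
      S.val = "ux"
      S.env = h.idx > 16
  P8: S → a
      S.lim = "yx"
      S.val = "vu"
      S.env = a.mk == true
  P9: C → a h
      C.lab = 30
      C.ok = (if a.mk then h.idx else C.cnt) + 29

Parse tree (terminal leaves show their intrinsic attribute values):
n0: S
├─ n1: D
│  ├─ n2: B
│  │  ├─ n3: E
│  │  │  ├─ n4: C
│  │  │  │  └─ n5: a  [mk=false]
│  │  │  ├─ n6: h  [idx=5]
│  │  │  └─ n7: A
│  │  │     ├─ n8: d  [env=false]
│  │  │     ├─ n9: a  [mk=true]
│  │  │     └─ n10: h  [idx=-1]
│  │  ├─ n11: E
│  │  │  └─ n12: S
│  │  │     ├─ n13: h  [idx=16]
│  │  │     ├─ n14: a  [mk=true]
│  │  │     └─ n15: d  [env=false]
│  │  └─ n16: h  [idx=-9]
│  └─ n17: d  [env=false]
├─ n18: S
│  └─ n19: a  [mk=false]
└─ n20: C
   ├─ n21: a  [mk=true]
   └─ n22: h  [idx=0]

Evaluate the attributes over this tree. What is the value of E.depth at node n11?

2

1. n1.off = 26  [26]
2. n3.fin = -6  [-6]
3. n3.ok = -3  [-3]
4. n4.cnt = 5  [E.fin + E.ok + 14]
5. n5.mk = false  [terminal]
6. n4.lab = 23  [23]
7. n4.ok = 24  [24]
8. n6.idx = 5  [terminal]
9. n8.env = false  [terminal]
10. n9.mk = true  [terminal]
11. n10.idx = -1  [terminal]
12. n7.val = "wu"  ["wu"]
13. n7.depth = -4  [h.idx * 2 - 2]
14. n3.depth = 27  [h.idx + 22]
15. n3.cnt = 27  [E.ok + C.lab + 7]
16. n11.fin = -7  [E₀.cnt * 2 - 61]
17. n11.ok = -2  [E₀.cnt - 29]
18. n13.idx = 16  [terminal]
19. n14.mk = true  [terminal]
20. n15.env = false  [terminal]
21. n12.lim = "pq"  ["pq"]
22. n12.val = "ux"  ["ux"]
23. n12.env = false  [h.idx > 16]
24. n11.depth = 2  [E.fin + E.ok + 11]
25. n11.cnt = 26  [len(S.lim) + 24]
26. n16.idx = -9  [terminal]
27. n2.cnt = -8  [E₁.cnt - 34]
28. n2.key = true  [E₁.cnt > 25]
29. n2.ok = true  [E₁.depth == 2]
30. n2.pre = -1  [E₁.cnt - 27]
31. n17.env = false  [terminal]
32. n1.depth = true  [B.cnt > -9]
33. n1.lab = 27  [D.off + B.pre + 2]
34. n19.mk = false  [terminal]
35. n18.lim = "yx"  ["yx"]
36. n18.val = "vu"  ["vu"]
37. n18.env = false  [a.mk == true]
38. n20.cnt = 15  [len(S₁.val) + 13]
39. n21.mk = true  [terminal]
40. n22.idx = 0  [terminal]
41. n20.lab = 30  [30]
42. n20.ok = 29  [(if a.mk then h.idx else C.cnt) + 29]
43. n0.lim = "x"  [if S₁.env then S₁.val else "x"]
44. n0.val = "yxq"  [S₁.lim ++ "q"]
45. n0.env = false  [false]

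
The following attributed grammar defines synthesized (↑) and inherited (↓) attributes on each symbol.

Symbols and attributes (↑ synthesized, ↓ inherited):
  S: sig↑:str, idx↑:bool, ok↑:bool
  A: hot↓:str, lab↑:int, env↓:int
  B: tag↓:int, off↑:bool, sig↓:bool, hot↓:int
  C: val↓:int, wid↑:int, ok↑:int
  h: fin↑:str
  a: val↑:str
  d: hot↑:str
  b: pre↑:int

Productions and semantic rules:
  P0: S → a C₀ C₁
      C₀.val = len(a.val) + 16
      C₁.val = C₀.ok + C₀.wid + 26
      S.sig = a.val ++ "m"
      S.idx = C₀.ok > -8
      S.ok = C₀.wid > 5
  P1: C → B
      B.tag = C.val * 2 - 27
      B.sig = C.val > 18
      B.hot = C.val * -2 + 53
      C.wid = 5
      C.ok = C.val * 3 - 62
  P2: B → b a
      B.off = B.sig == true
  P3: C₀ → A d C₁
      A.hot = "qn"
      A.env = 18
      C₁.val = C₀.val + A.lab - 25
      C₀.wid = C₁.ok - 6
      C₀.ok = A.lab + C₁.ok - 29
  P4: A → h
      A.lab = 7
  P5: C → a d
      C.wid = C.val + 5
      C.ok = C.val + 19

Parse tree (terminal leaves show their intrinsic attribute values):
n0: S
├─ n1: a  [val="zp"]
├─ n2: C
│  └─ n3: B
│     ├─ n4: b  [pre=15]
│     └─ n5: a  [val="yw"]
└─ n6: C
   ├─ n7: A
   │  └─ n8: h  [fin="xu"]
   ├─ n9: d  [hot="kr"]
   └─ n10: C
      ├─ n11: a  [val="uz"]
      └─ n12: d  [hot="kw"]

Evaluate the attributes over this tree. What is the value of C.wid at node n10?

10

1. n1.val = "zp"  [terminal]
2. n2.val = 18  [len(a.val) + 16]
3. n3.tag = 9  [C.val * 2 - 27]
4. n3.sig = false  [C.val > 18]
5. n3.hot = 17  [C.val * -2 + 53]
6. n4.pre = 15  [terminal]
7. n5.val = "yw"  [terminal]
8. n3.off = false  [B.sig == true]
9. n2.wid = 5  [5]
10. n2.ok = -8  [C.val * 3 - 62]
11. n6.val = 23  [C₀.ok + C₀.wid + 26]
12. n7.hot = "qn"  ["qn"]
13. n7.env = 18  [18]
14. n8.fin = "xu"  [terminal]
15. n7.lab = 7  [7]
16. n9.hot = "kr"  [terminal]
17. n10.val = 5  [C₀.val + A.lab - 25]
18. n11.val = "uz"  [terminal]
19. n12.hot = "kw"  [terminal]
20. n10.wid = 10  [C.val + 5]
21. n10.ok = 24  [C.val + 19]
22. n6.wid = 18  [C₁.ok - 6]
23. n6.ok = 2  [A.lab + C₁.ok - 29]
24. n0.sig = "zpm"  [a.val ++ "m"]
25. n0.idx = false  [C₀.ok > -8]
26. n0.ok = false  [C₀.wid > 5]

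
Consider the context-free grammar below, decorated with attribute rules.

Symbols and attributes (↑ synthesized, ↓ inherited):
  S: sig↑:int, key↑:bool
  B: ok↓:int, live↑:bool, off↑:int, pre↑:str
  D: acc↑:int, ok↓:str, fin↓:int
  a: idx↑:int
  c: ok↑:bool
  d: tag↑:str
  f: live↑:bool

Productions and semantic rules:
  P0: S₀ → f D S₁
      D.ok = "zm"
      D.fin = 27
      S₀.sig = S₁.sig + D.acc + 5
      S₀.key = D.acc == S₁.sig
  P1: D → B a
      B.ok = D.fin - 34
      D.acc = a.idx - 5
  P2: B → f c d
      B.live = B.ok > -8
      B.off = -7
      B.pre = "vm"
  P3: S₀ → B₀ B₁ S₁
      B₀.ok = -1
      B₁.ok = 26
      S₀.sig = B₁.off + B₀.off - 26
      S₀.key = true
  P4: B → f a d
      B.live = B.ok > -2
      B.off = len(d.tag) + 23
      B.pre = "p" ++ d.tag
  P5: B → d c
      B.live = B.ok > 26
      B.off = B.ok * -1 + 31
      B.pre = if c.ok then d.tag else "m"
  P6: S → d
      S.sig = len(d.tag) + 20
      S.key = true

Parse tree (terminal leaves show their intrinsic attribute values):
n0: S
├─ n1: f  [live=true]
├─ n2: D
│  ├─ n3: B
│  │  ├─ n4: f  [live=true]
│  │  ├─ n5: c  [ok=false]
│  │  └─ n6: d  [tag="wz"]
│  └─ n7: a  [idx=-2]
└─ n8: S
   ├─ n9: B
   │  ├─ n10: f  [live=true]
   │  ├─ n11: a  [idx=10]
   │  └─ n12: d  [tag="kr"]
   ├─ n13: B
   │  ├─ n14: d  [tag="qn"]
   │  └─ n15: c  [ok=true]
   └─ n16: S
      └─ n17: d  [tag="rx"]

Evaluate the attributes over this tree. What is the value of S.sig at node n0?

1. n1.live = true  [terminal]
2. n2.ok = "zm"  ["zm"]
3. n2.fin = 27  [27]
4. n3.ok = -7  [D.fin - 34]
5. n4.live = true  [terminal]
6. n5.ok = false  [terminal]
7. n6.tag = "wz"  [terminal]
8. n3.live = true  [B.ok > -8]
9. n3.off = -7  [-7]
10. n3.pre = "vm"  ["vm"]
11. n7.idx = -2  [terminal]
12. n2.acc = -7  [a.idx - 5]
13. n9.ok = -1  [-1]
14. n10.live = true  [terminal]
15. n11.idx = 10  [terminal]
16. n12.tag = "kr"  [terminal]
17. n9.live = true  [B.ok > -2]
18. n9.off = 25  [len(d.tag) + 23]
19. n9.pre = "pkr"  ["p" ++ d.tag]
20. n13.ok = 26  [26]
21. n14.tag = "qn"  [terminal]
22. n15.ok = true  [terminal]
23. n13.live = false  [B.ok > 26]
24. n13.off = 5  [B.ok * -1 + 31]
25. n13.pre = "qn"  [if c.ok then d.tag else "m"]
26. n17.tag = "rx"  [terminal]
27. n16.sig = 22  [len(d.tag) + 20]
28. n16.key = true  [true]
29. n8.sig = 4  [B₁.off + B₀.off - 26]
30. n8.key = true  [true]
31. n0.sig = 2  [S₁.sig + D.acc + 5]
32. n0.key = false  [D.acc == S₁.sig]

2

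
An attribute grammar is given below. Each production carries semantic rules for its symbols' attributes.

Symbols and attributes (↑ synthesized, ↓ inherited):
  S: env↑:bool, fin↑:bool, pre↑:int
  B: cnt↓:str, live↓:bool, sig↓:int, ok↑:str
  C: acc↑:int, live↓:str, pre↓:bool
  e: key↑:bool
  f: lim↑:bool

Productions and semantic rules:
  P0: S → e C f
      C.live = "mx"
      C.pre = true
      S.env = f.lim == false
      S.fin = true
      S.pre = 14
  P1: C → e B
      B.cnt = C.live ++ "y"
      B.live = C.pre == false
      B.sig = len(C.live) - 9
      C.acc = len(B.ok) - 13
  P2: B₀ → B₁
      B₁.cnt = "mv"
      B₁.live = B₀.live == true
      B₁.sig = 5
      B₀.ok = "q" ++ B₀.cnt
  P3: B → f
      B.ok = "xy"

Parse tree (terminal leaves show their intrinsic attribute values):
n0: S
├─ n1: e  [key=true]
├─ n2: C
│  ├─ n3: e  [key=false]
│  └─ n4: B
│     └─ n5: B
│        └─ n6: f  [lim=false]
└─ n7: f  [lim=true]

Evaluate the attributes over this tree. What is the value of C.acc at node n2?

1. n1.key = true  [terminal]
2. n2.live = "mx"  ["mx"]
3. n2.pre = true  [true]
4. n3.key = false  [terminal]
5. n4.cnt = "mxy"  [C.live ++ "y"]
6. n4.live = false  [C.pre == false]
7. n4.sig = -7  [len(C.live) - 9]
8. n5.cnt = "mv"  ["mv"]
9. n5.live = false  [B₀.live == true]
10. n5.sig = 5  [5]
11. n6.lim = false  [terminal]
12. n5.ok = "xy"  ["xy"]
13. n4.ok = "qmxy"  ["q" ++ B₀.cnt]
14. n2.acc = -9  [len(B.ok) - 13]
15. n7.lim = true  [terminal]
16. n0.env = false  [f.lim == false]
17. n0.fin = true  [true]
18. n0.pre = 14  [14]

-9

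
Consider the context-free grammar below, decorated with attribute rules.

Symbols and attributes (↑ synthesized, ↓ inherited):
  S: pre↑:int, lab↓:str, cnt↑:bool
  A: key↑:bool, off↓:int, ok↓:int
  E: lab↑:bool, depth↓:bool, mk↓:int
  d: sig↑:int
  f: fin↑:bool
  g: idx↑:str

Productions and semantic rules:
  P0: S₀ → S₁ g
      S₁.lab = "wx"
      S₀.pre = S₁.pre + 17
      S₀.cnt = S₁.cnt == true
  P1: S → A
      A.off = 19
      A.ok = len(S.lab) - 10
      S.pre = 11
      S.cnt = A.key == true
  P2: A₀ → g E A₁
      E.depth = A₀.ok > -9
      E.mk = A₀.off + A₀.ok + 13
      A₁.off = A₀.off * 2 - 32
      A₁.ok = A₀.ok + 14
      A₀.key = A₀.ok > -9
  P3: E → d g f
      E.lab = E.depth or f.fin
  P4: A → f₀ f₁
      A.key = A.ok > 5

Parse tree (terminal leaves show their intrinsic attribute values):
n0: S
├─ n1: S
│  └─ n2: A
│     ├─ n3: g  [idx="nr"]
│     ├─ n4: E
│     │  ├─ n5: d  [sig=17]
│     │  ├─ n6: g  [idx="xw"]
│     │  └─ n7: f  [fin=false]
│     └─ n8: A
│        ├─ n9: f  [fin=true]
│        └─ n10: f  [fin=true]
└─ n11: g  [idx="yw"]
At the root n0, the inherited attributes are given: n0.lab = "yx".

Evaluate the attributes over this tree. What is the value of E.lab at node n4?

1. n0.lab = "yx"  [given at root]
2. n1.lab = "wx"  ["wx"]
3. n2.off = 19  [19]
4. n2.ok = -8  [len(S.lab) - 10]
5. n3.idx = "nr"  [terminal]
6. n4.depth = true  [A₀.ok > -9]
7. n4.mk = 24  [A₀.off + A₀.ok + 13]
8. n5.sig = 17  [terminal]
9. n6.idx = "xw"  [terminal]
10. n7.fin = false  [terminal]
11. n4.lab = true  [E.depth or f.fin]
12. n8.off = 6  [A₀.off * 2 - 32]
13. n8.ok = 6  [A₀.ok + 14]
14. n9.fin = true  [terminal]
15. n10.fin = true  [terminal]
16. n8.key = true  [A.ok > 5]
17. n2.key = true  [A₀.ok > -9]
18. n1.pre = 11  [11]
19. n1.cnt = true  [A.key == true]
20. n11.idx = "yw"  [terminal]
21. n0.pre = 28  [S₁.pre + 17]
22. n0.cnt = true  [S₁.cnt == true]

true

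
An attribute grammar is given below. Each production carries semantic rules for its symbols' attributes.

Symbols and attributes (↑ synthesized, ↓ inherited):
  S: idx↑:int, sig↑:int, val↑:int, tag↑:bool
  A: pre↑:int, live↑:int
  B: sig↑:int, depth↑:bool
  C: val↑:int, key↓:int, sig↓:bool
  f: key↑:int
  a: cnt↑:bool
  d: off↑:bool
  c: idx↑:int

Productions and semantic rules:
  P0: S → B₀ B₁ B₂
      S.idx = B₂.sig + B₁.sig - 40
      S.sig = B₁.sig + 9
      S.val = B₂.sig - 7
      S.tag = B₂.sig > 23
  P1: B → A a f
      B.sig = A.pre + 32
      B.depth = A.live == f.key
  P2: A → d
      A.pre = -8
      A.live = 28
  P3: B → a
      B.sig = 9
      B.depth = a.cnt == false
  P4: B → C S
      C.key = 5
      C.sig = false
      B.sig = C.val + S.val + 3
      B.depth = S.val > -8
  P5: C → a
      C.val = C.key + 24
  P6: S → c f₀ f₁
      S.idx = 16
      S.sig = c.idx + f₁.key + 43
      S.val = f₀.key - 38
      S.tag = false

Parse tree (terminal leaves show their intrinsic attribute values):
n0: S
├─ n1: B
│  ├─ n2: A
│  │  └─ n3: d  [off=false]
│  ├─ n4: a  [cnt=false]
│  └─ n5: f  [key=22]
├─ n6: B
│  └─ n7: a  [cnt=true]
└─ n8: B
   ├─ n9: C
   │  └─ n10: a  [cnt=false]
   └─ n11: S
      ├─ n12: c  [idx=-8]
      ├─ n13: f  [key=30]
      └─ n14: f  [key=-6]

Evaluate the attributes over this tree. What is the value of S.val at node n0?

17

1. n3.off = false  [terminal]
2. n2.pre = -8  [-8]
3. n2.live = 28  [28]
4. n4.cnt = false  [terminal]
5. n5.key = 22  [terminal]
6. n1.sig = 24  [A.pre + 32]
7. n1.depth = false  [A.live == f.key]
8. n7.cnt = true  [terminal]
9. n6.sig = 9  [9]
10. n6.depth = false  [a.cnt == false]
11. n9.key = 5  [5]
12. n9.sig = false  [false]
13. n10.cnt = false  [terminal]
14. n9.val = 29  [C.key + 24]
15. n12.idx = -8  [terminal]
16. n13.key = 30  [terminal]
17. n14.key = -6  [terminal]
18. n11.idx = 16  [16]
19. n11.sig = 29  [c.idx + f₁.key + 43]
20. n11.val = -8  [f₀.key - 38]
21. n11.tag = false  [false]
22. n8.sig = 24  [C.val + S.val + 3]
23. n8.depth = false  [S.val > -8]
24. n0.idx = -7  [B₂.sig + B₁.sig - 40]
25. n0.sig = 18  [B₁.sig + 9]
26. n0.val = 17  [B₂.sig - 7]
27. n0.tag = true  [B₂.sig > 23]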